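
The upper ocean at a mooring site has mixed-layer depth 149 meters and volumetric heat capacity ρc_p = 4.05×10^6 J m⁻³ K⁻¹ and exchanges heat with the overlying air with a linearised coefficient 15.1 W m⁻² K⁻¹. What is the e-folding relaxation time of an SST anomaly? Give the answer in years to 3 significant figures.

1.27 years

Areal heat capacity C = ρc_p × D = 4.05×10^6 × 149 = 6.03×10^8 J/(m²·K).
Relaxation time τ = C / λ = 6.03×10^8 / 15.1 = 4.00×10^7 s.
In years: 4.00×10^7 s / (3.156×10^7 s/year) = 1.27 years.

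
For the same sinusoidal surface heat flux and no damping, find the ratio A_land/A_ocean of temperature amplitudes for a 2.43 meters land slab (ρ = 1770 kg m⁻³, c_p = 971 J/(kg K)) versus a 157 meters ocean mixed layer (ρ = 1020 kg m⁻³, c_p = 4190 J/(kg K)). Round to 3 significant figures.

161

C_ocean = 1020 × 4190 × 157 = 6.71×10^8 J/(m²·K).
C_land = 1770 × 971 × 2.43 = 4.18×10^6 J/(m²·K).
Undamped amplitude ∝ 1/C, so A_land/A_ocean = C_ocean/C_land = 161.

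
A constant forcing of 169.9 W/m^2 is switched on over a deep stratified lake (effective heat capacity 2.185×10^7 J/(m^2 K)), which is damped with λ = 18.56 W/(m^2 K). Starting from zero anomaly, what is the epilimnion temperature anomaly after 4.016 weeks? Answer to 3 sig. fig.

Areal heat capacity C = 2.185×10^7 J/(m^2 K) (given).
τ = C / λ = 2.19×10^7 / 18.56 = 1.18×10^6 s.
Equilibrium anomaly ΔT_eq = F / λ = 169.9 / 18.56 = 9.15 K.
t = 4.016 weeks = 2.43×10^6 s, so t/τ = 2.06.
ΔT(t) = ΔT_eq (1 − e^(−t/τ)) = 9.15 × (1 − e^−2.06) = 7.99 K.

7.99 K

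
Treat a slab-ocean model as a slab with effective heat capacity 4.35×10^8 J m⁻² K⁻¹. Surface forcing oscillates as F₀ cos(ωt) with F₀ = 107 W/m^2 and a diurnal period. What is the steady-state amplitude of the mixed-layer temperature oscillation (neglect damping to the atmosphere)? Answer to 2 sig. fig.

0.0034 K

Areal heat capacity C = 4.35×10^8 J m⁻² K⁻¹ (given).
Angular frequency ω = 2π / T = 2π / 86400 s = 7.27×10^-5 s⁻¹.
Cω = 4.35×10^8 × 7.27×10^-5 = 31600 W/(m²·K).
Amplitude A = F₀ / (Cω) = 107 / 31600 = 0.00338 K.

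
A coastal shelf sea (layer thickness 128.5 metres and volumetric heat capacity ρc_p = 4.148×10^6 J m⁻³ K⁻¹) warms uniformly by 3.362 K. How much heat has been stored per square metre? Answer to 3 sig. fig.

1.79×10^9

Areal heat capacity C = ρc_p × D = 4.148×10^6 × 128.5 = 5.33×10^8 J m⁻² K⁻¹.
ΔQ = C ΔT = 5.33×10^8 × 3.362 = 1.79×10^9 J/m².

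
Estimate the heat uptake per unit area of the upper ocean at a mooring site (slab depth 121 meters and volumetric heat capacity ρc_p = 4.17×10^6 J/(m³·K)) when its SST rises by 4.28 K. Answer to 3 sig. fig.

2.16×10^9

Areal heat capacity C = ρc_p × D = 4.17×10^6 × 121 = 5.05×10^8 J/(m²·K).
ΔQ = C ΔT = 5.05×10^8 × 4.28 = 2.16×10^9 J/m².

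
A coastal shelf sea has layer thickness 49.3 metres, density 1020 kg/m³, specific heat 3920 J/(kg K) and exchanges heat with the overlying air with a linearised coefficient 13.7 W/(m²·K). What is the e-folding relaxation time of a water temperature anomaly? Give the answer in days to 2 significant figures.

170 days

Areal heat capacity C = ρ c_p D = 1020 × 3920 × 49.3 = 1.97×10^8 J/(m^2 K).
Relaxation time τ = C / λ = 1.97×10^8 / 13.7 = 1.44×10^7 s.
In days: 1.44×10^7 s / (86400 s/day) = 167 days.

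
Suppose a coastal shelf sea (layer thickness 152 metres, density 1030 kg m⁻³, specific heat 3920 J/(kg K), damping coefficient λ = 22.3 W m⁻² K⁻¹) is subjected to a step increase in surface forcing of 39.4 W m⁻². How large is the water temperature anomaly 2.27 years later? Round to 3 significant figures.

1.64 K

Areal heat capacity C = ρ c_p D = 1030 × 3920 × 152 = 6.14×10^8 J/(m^2 K).
τ = C / λ = 6.14×10^8 / 22.3 = 2.75×10^7 s.
Equilibrium anomaly ΔT_eq = F / λ = 39.4 / 22.3 = 1.77 K.
t = 2.27 years = 7.16×10^7 s, so t/τ = 2.60.
ΔT(t) = ΔT_eq (1 − e^(−t/τ)) = 1.77 × (1 − e^−2.60) = 1.64 K.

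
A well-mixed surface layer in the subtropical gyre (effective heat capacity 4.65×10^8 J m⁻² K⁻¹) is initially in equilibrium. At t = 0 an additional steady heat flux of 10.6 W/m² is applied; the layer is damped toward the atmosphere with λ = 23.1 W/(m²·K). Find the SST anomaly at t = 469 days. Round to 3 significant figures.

0.398 K

Areal heat capacity C = 4.65×10^8 J m⁻² K⁻¹ (given).
τ = C / λ = 4.65×10^8 / 23.1 = 2.01×10^7 s.
Equilibrium anomaly ΔT_eq = F / λ = 10.6 / 23.1 = 0.459 K.
t = 469 days = 4.05×10^7 s, so t/τ = 2.01.
ΔT(t) = ΔT_eq (1 − e^(−t/τ)) = 0.459 × (1 − e^−2.01) = 0.398 K.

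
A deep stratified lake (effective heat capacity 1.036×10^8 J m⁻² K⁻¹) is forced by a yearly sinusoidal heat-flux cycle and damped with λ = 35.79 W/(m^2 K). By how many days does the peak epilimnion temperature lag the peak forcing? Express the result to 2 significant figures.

Areal heat capacity C = 1.036×10^8 J m⁻² K⁻¹ (given).
ω = 2π / 3.15×10^7 s = 1.99×10^-7 s⁻¹.
Phase lag φ = arctan(Cω/λ) = arctan(20.6/35.79) = 0.523 rad.
Time lag = φ / ω = 0.523 / 1.99×10^-7 = 2.63×10^6 s = 30.4 days.

30 days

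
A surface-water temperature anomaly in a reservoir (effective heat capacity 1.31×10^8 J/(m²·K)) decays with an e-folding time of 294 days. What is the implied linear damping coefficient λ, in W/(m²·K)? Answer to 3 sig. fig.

Areal heat capacity C = 1.31×10^8 J/(m²·K) (given).
τ = 294 days = 2.54×10^7 s.
λ = C / τ = 1.31×10^8 / 2.54×10^7 = 5.16 W/(m²·K).

5.16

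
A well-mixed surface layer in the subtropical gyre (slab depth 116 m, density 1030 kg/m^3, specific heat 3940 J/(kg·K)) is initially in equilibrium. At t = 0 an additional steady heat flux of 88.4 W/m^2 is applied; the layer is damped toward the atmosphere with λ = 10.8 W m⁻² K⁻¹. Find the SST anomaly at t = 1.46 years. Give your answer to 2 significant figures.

5.3 K

Areal heat capacity C = ρ c_p D = 1030 × 3940 × 116 = 4.71×10^8 J m⁻² K⁻¹.
τ = C / λ = 4.71×10^8 / 10.8 = 4.36×10^7 s.
Equilibrium anomaly ΔT_eq = F / λ = 88.4 / 10.8 = 8.19 K.
t = 1.46 years = 4.61×10^7 s, so t/τ = 1.06.
ΔT(t) = ΔT_eq (1 − e^(−t/τ)) = 8.19 × (1 − e^−1.06) = 5.34 K.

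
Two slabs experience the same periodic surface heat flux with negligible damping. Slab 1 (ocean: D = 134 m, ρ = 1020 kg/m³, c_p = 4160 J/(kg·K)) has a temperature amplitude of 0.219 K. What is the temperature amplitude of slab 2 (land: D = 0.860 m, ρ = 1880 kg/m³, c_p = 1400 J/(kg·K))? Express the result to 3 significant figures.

C_ocean = 5.69×10^8 J/(m²·K); C_land = 2.26×10^6 J/(m²·K).
A ∝ 1/C ⇒ A_land = A_ocean × C_ocean/C_land = 0.219 × 251 = 55.0 K.

55.0 K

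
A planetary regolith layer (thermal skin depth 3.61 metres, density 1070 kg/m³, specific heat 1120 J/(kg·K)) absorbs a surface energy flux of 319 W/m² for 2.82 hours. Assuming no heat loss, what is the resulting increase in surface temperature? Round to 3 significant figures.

0.749 K

Areal heat capacity C = ρ c_p D = 1070 × 1120 × 3.61 = 4.33×10^6 J/(m^2 K).
Net heat input Q = F Δt = 319 × (2.82 hours × 3600 s/hour) = 3.24×10^6 J/m².
ΔT = Q / C = 3.24×10^6 / 4.33×10^6 = 0.749 K.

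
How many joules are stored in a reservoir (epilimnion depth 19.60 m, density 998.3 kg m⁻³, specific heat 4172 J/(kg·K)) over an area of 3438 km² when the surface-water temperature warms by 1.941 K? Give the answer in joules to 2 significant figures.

5.4×10^17 J

Areal heat capacity C = ρ c_p D = 998.3 × 4172 × 19.60 = 8.16×10^7 J/(m²·K).
Heat per unit area: q = C ΔT = 8.16×10^7 × 1.941 = 1.58×10^8 J/m².
Total heat: Q = q × A = 1.58×10^8 × (3438 × 10⁶ m²) = 5.45×10^17 J.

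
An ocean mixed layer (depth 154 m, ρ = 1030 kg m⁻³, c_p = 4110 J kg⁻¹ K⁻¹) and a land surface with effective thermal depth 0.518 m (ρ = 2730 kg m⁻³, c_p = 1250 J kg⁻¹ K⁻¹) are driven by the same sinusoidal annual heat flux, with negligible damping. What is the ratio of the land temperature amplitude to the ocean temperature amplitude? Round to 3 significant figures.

369

C_ocean = 1030 × 4110 × 154 = 6.52×10^8 J/(m²·K).
C_land = 2730 × 1250 × 0.518 = 1.77×10^6 J/(m²·K).
Undamped amplitude ∝ 1/C, so A_land/A_ocean = C_ocean/C_land = 369.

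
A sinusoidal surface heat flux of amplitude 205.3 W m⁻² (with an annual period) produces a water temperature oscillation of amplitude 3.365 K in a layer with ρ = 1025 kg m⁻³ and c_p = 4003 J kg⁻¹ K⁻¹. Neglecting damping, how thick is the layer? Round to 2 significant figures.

75 m

ω = 2π / 3.15×10^7 s = 1.99×10^-7 s⁻¹.
Required C = F₀ / (A ω) = 205.3 / (3.365 × 1.99×10^-7) = 3.06×10^8 J/(m²·K).
D = C / (ρ c_p) = 3.06×10^8 / (1025 × 4003) = 74.6 m.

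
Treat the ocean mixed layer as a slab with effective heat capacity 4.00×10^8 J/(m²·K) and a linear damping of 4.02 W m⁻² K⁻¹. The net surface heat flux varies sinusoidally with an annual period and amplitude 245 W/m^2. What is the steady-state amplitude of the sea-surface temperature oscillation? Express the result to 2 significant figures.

3.1 K

Areal heat capacity C = 4.00×10^8 J/(m²·K) (given).
Angular frequency ω = 2π / T = 2π / 3.15×10^7 s = 1.99×10^-7 s⁻¹.
√((Cω)² + λ²) = √((79.7)² + 4.02²) = 79.8 W/(m²·K).
Amplitude A = F₀ / √((Cω)²+λ²) = 245 / 79.8 = 3.07 K.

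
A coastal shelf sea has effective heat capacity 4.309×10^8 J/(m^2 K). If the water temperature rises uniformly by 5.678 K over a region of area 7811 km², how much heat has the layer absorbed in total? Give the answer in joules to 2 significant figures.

Areal heat capacity C = 4.309×10^8 J/(m^2 K) (given).
Heat per unit area: q = C ΔT = 4.31×10^8 × 5.678 = 2.45×10^9 J/m².
Total heat: Q = q × A = 2.45×10^9 × (7811 × 10⁶ m²) = 1.91×10^19 J.

1.9×10^19 J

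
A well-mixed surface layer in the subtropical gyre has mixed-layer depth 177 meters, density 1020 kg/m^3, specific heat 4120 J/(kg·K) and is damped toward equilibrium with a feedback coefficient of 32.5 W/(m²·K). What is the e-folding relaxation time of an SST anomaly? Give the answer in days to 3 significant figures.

Areal heat capacity C = ρ c_p D = 1020 × 4120 × 177 = 7.44×10^8 J m⁻² K⁻¹.
Relaxation time τ = C / λ = 7.44×10^8 / 32.5 = 2.29×10^7 s.
In days: 2.29×10^7 s / (86400 s/day) = 265 days.

265 days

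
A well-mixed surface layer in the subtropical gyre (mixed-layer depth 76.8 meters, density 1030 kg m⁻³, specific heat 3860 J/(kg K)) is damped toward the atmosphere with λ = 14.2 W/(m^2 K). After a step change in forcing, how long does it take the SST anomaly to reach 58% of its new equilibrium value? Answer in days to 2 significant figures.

Areal heat capacity C = ρ c_p D = 1030 × 3860 × 76.8 = 3.05×10^8 J/(m^2 K).
τ = C / λ = 3.05×10^8 / 14.2 = 2.15×10^7 s.
Fraction reached: 1 − e^(−t/τ) = 0.58 ⇒ t = −τ ln(1 − 0.58) = τ × 0.868.
t = 1.87×10^7 s = 216 days.

220 days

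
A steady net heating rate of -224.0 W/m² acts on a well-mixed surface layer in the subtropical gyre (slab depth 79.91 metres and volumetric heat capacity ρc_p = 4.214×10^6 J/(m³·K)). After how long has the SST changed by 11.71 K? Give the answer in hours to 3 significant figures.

Areal heat capacity C = ρc_p × D = 4.214×10^6 × 79.91 = 3.37×10^8 J m⁻² K⁻¹.
Time required: Δt = C ΔT / F = 3.37×10^8 × -11.71 / -224.0 = 1.76×10^7 s.
In hours: 1.76×10^7 s / (3600 s/hour) = 4890 hours.

4890 hours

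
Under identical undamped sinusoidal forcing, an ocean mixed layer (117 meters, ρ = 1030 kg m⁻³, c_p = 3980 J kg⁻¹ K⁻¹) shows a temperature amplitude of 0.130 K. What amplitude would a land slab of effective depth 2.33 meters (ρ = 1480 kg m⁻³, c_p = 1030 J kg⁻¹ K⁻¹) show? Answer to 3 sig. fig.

17.6 K

C_ocean = 4.80×10^8 J/(m²·K); C_land = 3.55×10^6 J/(m²·K).
A ∝ 1/C ⇒ A_land = A_ocean × C_ocean/C_land = 0.130 × 135 = 17.6 K.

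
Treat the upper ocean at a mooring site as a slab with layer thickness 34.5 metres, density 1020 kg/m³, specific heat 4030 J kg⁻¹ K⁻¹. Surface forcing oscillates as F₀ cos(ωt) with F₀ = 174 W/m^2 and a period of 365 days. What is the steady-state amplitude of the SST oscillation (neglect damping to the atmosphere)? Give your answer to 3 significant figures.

Areal heat capacity C = ρ c_p D = 1020 × 4030 × 34.5 = 1.42×10^8 J/(m^2 K).
Angular frequency ω = 2π / T = 2π / 3.15×10^7 s = 1.99×10^-7 s⁻¹.
Cω = 1.42×10^8 × 1.99×10^-7 = 28.3 W/(m²·K).
Amplitude A = F₀ / (Cω) = 174 / 28.3 = 6.16 K.

6.16 K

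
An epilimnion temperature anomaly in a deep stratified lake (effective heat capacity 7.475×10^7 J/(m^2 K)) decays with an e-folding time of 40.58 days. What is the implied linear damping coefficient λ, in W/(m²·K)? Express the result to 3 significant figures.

21.3

Areal heat capacity C = 7.475×10^7 J/(m^2 K) (given).
τ = 40.58 days = 3.51×10^6 s.
λ = C / τ = 7.48×10^7 / 3.51×10^6 = 21.3 W/(m²·K).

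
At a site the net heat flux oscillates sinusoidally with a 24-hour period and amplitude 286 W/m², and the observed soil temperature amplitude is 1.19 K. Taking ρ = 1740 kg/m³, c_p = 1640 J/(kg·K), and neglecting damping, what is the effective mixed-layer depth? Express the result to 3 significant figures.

ω = 2π / 86400 s = 7.27×10^-5 s⁻¹.
Required C = F₀ / (A ω) = 286 / (1.19 × 7.27×10^-5) = 3.30×10^6 J/(m²·K).
D = C / (ρ c_p) = 3.30×10^6 / (1740 × 1640) = 1.16 m.

1.16 m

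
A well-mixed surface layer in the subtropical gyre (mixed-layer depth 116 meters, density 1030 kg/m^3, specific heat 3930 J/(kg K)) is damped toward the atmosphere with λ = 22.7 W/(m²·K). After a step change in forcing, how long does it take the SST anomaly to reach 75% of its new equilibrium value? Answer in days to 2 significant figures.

330 days

Areal heat capacity C = ρ c_p D = 1030 × 3930 × 116 = 4.70×10^8 J/(m²·K).
τ = C / λ = 4.70×10^8 / 22.7 = 2.07×10^7 s.
Fraction reached: 1 − e^(−t/τ) = 0.75 ⇒ t = −τ ln(1 − 0.75) = τ × 1.39.
t = 2.87×10^7 s = 332 days.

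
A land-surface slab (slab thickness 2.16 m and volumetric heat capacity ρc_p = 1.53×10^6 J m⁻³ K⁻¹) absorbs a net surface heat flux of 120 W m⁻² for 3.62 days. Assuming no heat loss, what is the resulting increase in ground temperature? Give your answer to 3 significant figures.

Areal heat capacity C = ρc_p × D = 1.53×10^6 × 2.16 = 3.30×10^6 J m⁻² K⁻¹.
Net heat input Q = F Δt = 120 × (3.62 days × 86400 s/day) = 3.75×10^7 J/m².
ΔT = Q / C = 3.75×10^7 / 3.30×10^6 = 11.4 K.

11.4 K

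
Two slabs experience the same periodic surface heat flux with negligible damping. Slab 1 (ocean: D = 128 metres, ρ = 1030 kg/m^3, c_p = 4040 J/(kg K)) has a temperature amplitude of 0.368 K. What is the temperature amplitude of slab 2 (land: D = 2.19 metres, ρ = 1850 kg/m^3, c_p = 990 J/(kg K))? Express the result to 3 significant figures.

C_ocean = 5.33×10^8 J/(m²·K); C_land = 4.01×10^6 J/(m²·K).
A ∝ 1/C ⇒ A_land = A_ocean × C_ocean/C_land = 0.368 × 133 = 48.9 K.

48.9 K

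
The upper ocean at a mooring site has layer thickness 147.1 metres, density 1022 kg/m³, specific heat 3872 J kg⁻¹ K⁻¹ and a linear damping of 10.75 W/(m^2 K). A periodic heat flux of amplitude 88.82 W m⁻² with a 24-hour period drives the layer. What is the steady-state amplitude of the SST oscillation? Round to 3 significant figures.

Areal heat capacity C = ρ c_p D = 1022 × 3872 × 147.1 = 5.82×10^8 J m⁻² K⁻¹.
Angular frequency ω = 2π / T = 2π / 86400 s = 7.27×10^-5 s⁻¹.
√((Cω)² + λ²) = √((42300)² + 10.75²) = 42300 W/(m²·K).
Amplitude A = F₀ / √((Cω)²+λ²) = 88.82 / 42300 = 0.00210 K.

0.00210 K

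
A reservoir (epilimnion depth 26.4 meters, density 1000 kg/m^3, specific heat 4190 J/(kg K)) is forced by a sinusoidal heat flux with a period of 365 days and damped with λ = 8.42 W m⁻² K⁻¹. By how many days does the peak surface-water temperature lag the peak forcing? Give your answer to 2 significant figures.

Areal heat capacity C = ρ c_p D = 1000 × 4190 × 26.4 = 1.11×10^8 J/(m^2 K).
ω = 2π / 3.15×10^7 s = 1.99×10^-7 s⁻¹.
Phase lag φ = arctan(Cω/λ) = arctan(22.0/8.42) = 1.21 rad.
Time lag = φ / ω = 1.21 / 1.99×10^-7 = 6.05×10^6 s = 70.1 days.

70 days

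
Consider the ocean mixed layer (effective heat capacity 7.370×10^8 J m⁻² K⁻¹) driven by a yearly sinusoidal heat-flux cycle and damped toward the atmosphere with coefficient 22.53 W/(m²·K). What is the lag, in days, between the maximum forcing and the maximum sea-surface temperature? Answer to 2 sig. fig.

Areal heat capacity C = 7.370×10^8 J m⁻² K⁻¹ (given).
ω = 2π / 3.15×10^7 s = 1.99×10^-7 s⁻¹.
Phase lag φ = arctan(Cω/λ) = arctan(147/22.53) = 1.42 rad.
Time lag = φ / ω = 1.42 / 1.99×10^-7 = 7.12×10^6 s = 82.4 days.

82 days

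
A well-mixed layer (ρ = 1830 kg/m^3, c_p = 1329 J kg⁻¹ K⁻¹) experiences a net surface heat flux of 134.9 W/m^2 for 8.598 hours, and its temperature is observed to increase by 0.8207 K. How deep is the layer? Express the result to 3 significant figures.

2.09 m

Heat input Q = F Δt = 134.9 × 31000 s = 4.18×10^6 J/m².
Required areal heat capacity C = Q / ΔT = 5.09×10^6 J/(m²·K).
Depth D = C / (ρ c_p) = 5.09×10^6 / (1830 × 1329) = 2.09 m.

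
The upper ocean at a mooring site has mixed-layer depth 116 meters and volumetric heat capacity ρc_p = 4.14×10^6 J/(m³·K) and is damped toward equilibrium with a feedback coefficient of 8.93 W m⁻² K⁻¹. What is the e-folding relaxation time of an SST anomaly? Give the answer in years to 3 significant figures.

Areal heat capacity C = ρc_p × D = 4.14×10^6 × 116 = 4.80×10^8 J m⁻² K⁻¹.
Relaxation time τ = C / λ = 4.80×10^8 / 8.93 = 5.38×10^7 s.
In years: 5.38×10^7 s / (3.156×10^7 s/year) = 1.70 years.

1.70 years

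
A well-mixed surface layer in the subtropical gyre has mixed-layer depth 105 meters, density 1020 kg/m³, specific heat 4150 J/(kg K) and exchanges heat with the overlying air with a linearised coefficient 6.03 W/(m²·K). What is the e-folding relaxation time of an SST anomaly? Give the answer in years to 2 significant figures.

Areal heat capacity C = ρ c_p D = 1020 × 4150 × 105 = 4.44×10^8 J/(m^2 K).
Relaxation time τ = C / λ = 4.44×10^8 / 6.03 = 7.37×10^7 s.
In years: 7.37×10^7 s / (3.156×10^7 s/year) = 2.34 years.

2.3 years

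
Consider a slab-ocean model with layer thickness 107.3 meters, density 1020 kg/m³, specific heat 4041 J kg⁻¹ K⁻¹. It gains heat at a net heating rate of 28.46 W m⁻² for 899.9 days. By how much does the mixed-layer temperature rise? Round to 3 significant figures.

5.00 K

Areal heat capacity C = ρ c_p D = 1020 × 4041 × 107.3 = 4.42×10^8 J/(m²·K).
Net heat input Q = F Δt = 28.46 × (899.9 days × 86400 s/day) = 2.21×10^9 J/m².
ΔT = Q / C = 2.21×10^9 / 4.42×10^8 = 5.00 K.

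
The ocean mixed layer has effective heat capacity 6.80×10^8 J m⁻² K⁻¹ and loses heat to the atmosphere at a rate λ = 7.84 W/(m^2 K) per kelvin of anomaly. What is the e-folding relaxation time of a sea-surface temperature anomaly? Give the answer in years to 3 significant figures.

Areal heat capacity C = 6.80×10^8 J m⁻² K⁻¹ (given).
Relaxation time τ = C / λ = 6.80×10^8 / 7.84 = 8.67×10^7 s.
In years: 8.67×10^7 s / (3.156×10^7 s/year) = 2.75 years.

2.75 years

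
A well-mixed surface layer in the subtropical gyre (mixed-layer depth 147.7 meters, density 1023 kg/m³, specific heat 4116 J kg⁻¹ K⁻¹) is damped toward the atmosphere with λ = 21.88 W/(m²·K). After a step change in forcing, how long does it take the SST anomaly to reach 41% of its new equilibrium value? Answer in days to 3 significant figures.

Areal heat capacity C = ρ c_p D = 1023 × 4116 × 147.7 = 6.22×10^8 J/(m^2 K).
τ = C / λ = 6.22×10^8 / 21.88 = 2.84×10^7 s.
Fraction reached: 1 − e^(−t/τ) = 0.41 ⇒ t = −τ ln(1 − 0.41) = τ × 0.528.
t = 1.50×10^7 s = 174 days.

174 days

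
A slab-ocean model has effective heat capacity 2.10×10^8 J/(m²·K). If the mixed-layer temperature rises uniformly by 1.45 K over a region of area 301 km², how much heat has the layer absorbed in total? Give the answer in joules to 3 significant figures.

Areal heat capacity C = 2.10×10^8 J/(m²·K) (given).
Heat per unit area: q = C ΔT = 2.10×10^8 × 1.45 = 3.04×10^8 J/m².
Total heat: Q = q × A = 3.04×10^8 × (301 × 10⁶ m²) = 9.17×10^16 J.

9.17×10^16 J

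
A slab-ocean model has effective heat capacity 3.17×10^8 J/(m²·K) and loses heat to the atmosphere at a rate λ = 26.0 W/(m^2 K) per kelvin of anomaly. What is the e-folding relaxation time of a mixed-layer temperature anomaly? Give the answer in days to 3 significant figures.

Areal heat capacity C = 3.17×10^8 J/(m²·K) (given).
Relaxation time τ = C / λ = 3.17×10^8 / 26.0 = 1.22×10^7 s.
In days: 1.22×10^7 s / (86400 s/day) = 141 days.

141 days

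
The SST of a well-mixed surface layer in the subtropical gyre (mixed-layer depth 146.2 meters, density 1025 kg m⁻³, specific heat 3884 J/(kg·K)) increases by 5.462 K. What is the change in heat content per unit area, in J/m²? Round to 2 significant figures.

3.2×10^9

Areal heat capacity C = ρ c_p D = 1025 × 3884 × 146.2 = 5.82×10^8 J m⁻² K⁻¹.
ΔQ = C ΔT = 5.82×10^8 × 5.462 = 3.18×10^9 J/m².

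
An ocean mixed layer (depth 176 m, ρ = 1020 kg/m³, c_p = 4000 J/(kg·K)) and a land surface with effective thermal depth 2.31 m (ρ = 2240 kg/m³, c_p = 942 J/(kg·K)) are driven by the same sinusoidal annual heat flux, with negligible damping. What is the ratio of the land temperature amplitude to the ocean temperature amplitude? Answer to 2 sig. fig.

C_ocean = 1020 × 4000 × 176 = 7.18×10^8 J/(m²·K).
C_land = 2240 × 942 × 2.31 = 4.87×10^6 J/(m²·K).
Undamped amplitude ∝ 1/C, so A_land/A_ocean = C_ocean/C_land = 147.

150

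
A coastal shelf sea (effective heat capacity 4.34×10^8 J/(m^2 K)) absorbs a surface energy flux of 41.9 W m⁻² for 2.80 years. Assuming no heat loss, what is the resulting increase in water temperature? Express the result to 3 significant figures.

8.53 K

Areal heat capacity C = 4.34×10^8 J/(m^2 K) (given).
Net heat input Q = F Δt = 41.9 × (2.80 years × 3.156×10^7 s/year) = 3.70×10^9 J/m².
ΔT = Q / C = 3.70×10^9 / 4.34×10^8 = 8.53 K.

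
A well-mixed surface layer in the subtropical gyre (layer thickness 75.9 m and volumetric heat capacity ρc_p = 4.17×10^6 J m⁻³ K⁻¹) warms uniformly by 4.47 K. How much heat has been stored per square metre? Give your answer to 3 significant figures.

Areal heat capacity C = ρc_p × D = 4.17×10^6 × 75.9 = 3.17×10^8 J/(m^2 K).
ΔQ = C ΔT = 3.17×10^8 × 4.47 = 1.41×10^9 J/m².

1.41×10^9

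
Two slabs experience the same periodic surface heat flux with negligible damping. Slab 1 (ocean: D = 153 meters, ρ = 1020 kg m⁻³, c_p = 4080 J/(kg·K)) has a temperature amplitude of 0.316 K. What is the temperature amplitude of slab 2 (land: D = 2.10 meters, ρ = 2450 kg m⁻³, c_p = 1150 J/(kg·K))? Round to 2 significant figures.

C_ocean = 6.37×10^8 J/(m²·K); C_land = 5.92×10^6 J/(m²·K).
A ∝ 1/C ⇒ A_land = A_ocean × C_ocean/C_land = 0.316 × 108 = 34.0 K.

34 K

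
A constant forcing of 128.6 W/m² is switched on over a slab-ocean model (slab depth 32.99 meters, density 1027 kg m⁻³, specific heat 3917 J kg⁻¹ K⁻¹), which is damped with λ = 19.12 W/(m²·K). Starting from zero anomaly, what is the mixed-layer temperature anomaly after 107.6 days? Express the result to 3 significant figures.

Areal heat capacity C = ρ c_p D = 1027 × 3917 × 32.99 = 1.33×10^8 J/(m^2 K).
τ = C / λ = 1.33×10^8 / 19.12 = 6.94×10^6 s.
Equilibrium anomaly ΔT_eq = F / λ = 128.6 / 19.12 = 6.73 K.
t = 107.6 days = 9.30×10^6 s, so t/τ = 1.34.
ΔT(t) = ΔT_eq (1 − e^(−t/τ)) = 6.73 × (1 − e^−1.34) = 4.96 K.

4.96 K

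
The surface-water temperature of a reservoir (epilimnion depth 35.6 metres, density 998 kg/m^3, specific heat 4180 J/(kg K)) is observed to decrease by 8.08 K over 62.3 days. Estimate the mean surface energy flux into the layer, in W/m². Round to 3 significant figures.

-223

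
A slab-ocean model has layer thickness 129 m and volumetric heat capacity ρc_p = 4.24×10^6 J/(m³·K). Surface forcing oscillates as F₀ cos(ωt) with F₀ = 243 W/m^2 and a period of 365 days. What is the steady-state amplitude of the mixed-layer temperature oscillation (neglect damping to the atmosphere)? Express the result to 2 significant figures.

2.2 K

Areal heat capacity C = ρc_p × D = 4.24×10^6 × 129 = 5.47×10^8 J m⁻² K⁻¹.
Angular frequency ω = 2π / T = 2π / 3.15×10^7 s = 1.99×10^-7 s⁻¹.
Cω = 5.47×10^8 × 1.99×10^-7 = 109 W/(m²·K).
Amplitude A = F₀ / (Cω) = 243 / 109 = 2.23 K.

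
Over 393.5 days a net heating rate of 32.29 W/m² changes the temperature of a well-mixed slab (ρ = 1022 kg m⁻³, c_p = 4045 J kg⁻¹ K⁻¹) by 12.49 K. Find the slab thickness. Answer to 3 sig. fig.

21.3 m

Heat input Q = F Δt = 32.29 × 3.40×10^7 s = 1.10×10^9 J/m².
Required areal heat capacity C = Q / ΔT = 8.79×10^7 J/(m²·K).
Depth D = C / (ρ c_p) = 8.79×10^7 / (1022 × 4045) = 21.3 m.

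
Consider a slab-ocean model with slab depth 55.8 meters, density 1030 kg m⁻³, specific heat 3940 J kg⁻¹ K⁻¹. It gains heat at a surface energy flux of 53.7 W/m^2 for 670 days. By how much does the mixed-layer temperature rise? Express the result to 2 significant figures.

Areal heat capacity C = ρ c_p D = 1030 × 3940 × 55.8 = 2.26×10^8 J m⁻² K⁻¹.
Net heat input Q = F Δt = 53.7 × (670 days × 86400 s/day) = 3.11×10^9 J/m².
ΔT = Q / C = 3.11×10^9 / 2.26×10^8 = 13.7 K.

14 K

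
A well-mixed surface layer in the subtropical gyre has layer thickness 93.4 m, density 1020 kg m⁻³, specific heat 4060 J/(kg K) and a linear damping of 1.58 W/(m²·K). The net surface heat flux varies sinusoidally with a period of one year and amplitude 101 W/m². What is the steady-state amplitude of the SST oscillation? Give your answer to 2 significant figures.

1.3 K

Areal heat capacity C = ρ c_p D = 1020 × 4060 × 93.4 = 3.87×10^8 J/(m²·K).
Angular frequency ω = 2π / T = 2π / 3.15×10^7 s = 1.99×10^-7 s⁻¹.
√((Cω)² + λ²) = √((77.1)² + 1.58²) = 77.1 W/(m²·K).
Amplitude A = F₀ / √((Cω)²+λ²) = 101 / 77.1 = 1.31 K.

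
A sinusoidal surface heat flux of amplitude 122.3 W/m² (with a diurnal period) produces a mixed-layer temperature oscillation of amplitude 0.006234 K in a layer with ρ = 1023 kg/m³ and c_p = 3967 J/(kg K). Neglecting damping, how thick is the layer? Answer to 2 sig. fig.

66 m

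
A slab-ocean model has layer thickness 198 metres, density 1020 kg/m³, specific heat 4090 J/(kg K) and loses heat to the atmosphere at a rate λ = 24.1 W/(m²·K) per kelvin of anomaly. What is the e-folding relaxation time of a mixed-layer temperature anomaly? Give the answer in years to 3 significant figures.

Areal heat capacity C = ρ c_p D = 1020 × 4090 × 198 = 8.26×10^8 J m⁻² K⁻¹.
Relaxation time τ = C / λ = 8.26×10^8 / 24.1 = 3.43×10^7 s.
In years: 3.43×10^7 s / (3.156×10^7 s/year) = 1.09 years.

1.09 years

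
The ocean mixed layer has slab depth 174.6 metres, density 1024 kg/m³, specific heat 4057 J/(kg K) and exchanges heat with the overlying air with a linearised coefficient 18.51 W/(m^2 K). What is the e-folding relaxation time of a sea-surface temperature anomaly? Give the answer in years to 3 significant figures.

1.24 years

Areal heat capacity C = ρ c_p D = 1024 × 4057 × 174.6 = 7.25×10^8 J/(m^2 K).
Relaxation time τ = C / λ = 7.25×10^8 / 18.51 = 3.92×10^7 s.
In years: 3.92×10^7 s / (3.156×10^7 s/year) = 1.24 years.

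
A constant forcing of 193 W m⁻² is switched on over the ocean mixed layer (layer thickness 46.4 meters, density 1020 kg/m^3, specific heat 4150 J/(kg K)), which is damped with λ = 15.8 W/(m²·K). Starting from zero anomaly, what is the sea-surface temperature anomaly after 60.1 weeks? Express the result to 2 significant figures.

Areal heat capacity C = ρ c_p D = 1020 × 4150 × 46.4 = 1.96×10^8 J/(m²·K).
τ = C / λ = 1.96×10^8 / 15.8 = 1.24×10^7 s.
Equilibrium anomaly ΔT_eq = F / λ = 193 / 15.8 = 12.2 K.
t = 60.1 weeks = 3.63×10^7 s, so t/τ = 2.92.
ΔT(t) = ΔT_eq (1 − e^(−t/τ)) = 12.2 × (1 − e^−2.92) = 11.6 K.

12 K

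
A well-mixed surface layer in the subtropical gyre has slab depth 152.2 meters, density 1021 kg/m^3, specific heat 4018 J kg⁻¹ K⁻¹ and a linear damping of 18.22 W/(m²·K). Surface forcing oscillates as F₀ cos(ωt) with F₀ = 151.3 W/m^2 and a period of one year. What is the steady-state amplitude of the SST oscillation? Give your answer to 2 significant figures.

Areal heat capacity C = ρ c_p D = 1021 × 4018 × 152.2 = 6.24×10^8 J/(m²·K).
Angular frequency ω = 2π / T = 2π / 3.15×10^7 s = 1.99×10^-7 s⁻¹.
√((Cω)² + λ²) = √((124)² + 18.22²) = 126 W/(m²·K).
Amplitude A = F₀ / √((Cω)²+λ²) = 151.3 / 126 = 1.20 K.

1.2 K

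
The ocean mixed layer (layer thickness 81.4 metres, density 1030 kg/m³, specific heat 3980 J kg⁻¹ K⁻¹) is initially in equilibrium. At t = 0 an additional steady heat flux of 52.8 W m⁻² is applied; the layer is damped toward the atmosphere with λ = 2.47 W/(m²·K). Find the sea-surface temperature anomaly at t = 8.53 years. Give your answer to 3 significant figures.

Areal heat capacity C = ρ c_p D = 1030 × 3980 × 81.4 = 3.34×10^8 J/(m²·K).
τ = C / λ = 3.34×10^8 / 2.47 = 1.35×10^8 s.
Equilibrium anomaly ΔT_eq = F / λ = 52.8 / 2.47 = 21.4 K.
t = 8.53 years = 2.69×10^8 s, so t/τ = 1.99.
ΔT(t) = ΔT_eq (1 − e^(−t/τ)) = 21.4 × (1 − e^−1.99) = 18.5 K.

18.5 K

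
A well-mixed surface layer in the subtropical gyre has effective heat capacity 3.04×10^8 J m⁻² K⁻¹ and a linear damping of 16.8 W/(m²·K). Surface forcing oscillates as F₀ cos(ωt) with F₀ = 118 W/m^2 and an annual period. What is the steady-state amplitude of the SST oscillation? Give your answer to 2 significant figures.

1.9 K

Areal heat capacity C = 3.04×10^8 J m⁻² K⁻¹ (given).
Angular frequency ω = 2π / T = 2π / 3.15×10^7 s = 1.99×10^-7 s⁻¹.
√((Cω)² + λ²) = √((60.6)² + 16.8²) = 62.9 W/(m²·K).
Amplitude A = F₀ / √((Cω)²+λ²) = 118 / 62.9 = 1.88 K.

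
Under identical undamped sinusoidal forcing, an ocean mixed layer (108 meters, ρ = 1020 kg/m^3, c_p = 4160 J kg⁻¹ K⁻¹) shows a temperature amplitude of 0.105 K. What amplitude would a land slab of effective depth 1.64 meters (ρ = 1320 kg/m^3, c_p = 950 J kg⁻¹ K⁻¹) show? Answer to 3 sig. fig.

C_ocean = 4.58×10^8 J/(m²·K); C_land = 2.06×10^6 J/(m²·K).
A ∝ 1/C ⇒ A_land = A_ocean × C_ocean/C_land = 0.105 × 223 = 23.4 K.

23.4 K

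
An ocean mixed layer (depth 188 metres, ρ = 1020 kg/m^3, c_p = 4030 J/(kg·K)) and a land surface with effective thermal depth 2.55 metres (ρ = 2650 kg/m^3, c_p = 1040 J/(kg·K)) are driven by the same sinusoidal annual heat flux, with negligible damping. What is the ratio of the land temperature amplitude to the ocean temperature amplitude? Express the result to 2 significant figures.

C_ocean = 1020 × 4030 × 188 = 7.73×10^8 J/(m²·K).
C_land = 2650 × 1040 × 2.55 = 7.03×10^6 J/(m²·K).
Undamped amplitude ∝ 1/C, so A_land/A_ocean = C_ocean/C_land = 110.

110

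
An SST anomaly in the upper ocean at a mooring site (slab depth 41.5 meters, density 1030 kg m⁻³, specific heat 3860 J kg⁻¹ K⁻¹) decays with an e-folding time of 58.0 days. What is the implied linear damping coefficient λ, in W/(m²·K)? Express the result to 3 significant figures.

32.9

Areal heat capacity C = ρ c_p D = 1030 × 3860 × 41.5 = 1.65×10^8 J/(m²·K).
τ = 58.0 days = 5.01×10^6 s.
λ = C / τ = 1.65×10^8 / 5.01×10^6 = 32.9 W/(m²·K).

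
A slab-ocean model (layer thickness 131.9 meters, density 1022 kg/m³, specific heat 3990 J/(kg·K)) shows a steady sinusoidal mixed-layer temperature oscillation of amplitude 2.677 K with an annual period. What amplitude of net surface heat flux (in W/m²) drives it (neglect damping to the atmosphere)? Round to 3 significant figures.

Areal heat capacity C = ρ c_p D = 1022 × 3990 × 131.9 = 5.38×10^8 J/(m^2 K).
ω = 2π / 3.15×10^7 s = 1.99×10^-7 s⁻¹.
Cω = 5.38×10^8 × 1.99×10^-7 = 107 W/(m²·K).
F₀ = A × Cω = 2.677 × 107 = 287 W/m².

287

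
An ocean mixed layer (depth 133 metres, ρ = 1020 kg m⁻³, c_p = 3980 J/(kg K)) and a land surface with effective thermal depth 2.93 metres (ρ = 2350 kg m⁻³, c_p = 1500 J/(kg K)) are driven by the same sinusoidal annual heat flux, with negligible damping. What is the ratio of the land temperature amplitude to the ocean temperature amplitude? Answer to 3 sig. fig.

C_ocean = 1020 × 3980 × 133 = 5.40×10^8 J/(m²·K).
C_land = 2350 × 1500 × 2.93 = 1.03×10^7 J/(m²·K).
Undamped amplitude ∝ 1/C, so A_land/A_ocean = C_ocean/C_land = 52.3.

52.3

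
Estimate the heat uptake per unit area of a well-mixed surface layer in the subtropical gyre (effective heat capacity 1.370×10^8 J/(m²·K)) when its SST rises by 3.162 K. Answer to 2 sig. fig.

4.3×10^8

Areal heat capacity C = 1.370×10^8 J/(m²·K) (given).
ΔQ = C ΔT = 1.37×10^8 × 3.162 = 4.33×10^8 J/m².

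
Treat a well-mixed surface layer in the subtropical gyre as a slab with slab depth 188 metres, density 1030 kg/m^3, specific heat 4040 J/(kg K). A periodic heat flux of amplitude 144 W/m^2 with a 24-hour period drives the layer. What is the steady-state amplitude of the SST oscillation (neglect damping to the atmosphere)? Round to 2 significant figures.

Areal heat capacity C = ρ c_p D = 1030 × 4040 × 188 = 7.82×10^8 J/(m^2 K).
Angular frequency ω = 2π / T = 2π / 86400 s = 7.27×10^-5 s⁻¹.
Cω = 7.82×10^8 × 7.27×10^-5 = 56900 W/(m²·K).
Amplitude A = F₀ / (Cω) = 144 / 56900 = 0.00253 K.

0.0025 K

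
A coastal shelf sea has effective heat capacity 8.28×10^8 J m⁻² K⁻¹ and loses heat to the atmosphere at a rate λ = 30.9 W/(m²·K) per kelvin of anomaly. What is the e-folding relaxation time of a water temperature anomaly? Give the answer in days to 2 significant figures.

Areal heat capacity C = 8.28×10^8 J m⁻² K⁻¹ (given).
Relaxation time τ = C / λ = 8.28×10^8 / 30.9 = 2.68×10^7 s.
In days: 2.68×10^7 s / (86400 s/day) = 310 days.

310 days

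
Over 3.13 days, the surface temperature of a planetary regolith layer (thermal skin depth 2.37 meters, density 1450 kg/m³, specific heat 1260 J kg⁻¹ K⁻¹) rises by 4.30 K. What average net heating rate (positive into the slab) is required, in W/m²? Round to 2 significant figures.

Areal heat capacity C = ρ c_p D = 1450 × 1260 × 2.37 = 4.33×10^6 J/(m²·K).
Required heat per unit area: Q = C ΔT = 4.33×10^6 × 4.30 = 1.86×10^7 J/m².
Flux F = Q / Δt = 1.86×10^7 / 2.70×10^5 s = 68.8 W/m².

69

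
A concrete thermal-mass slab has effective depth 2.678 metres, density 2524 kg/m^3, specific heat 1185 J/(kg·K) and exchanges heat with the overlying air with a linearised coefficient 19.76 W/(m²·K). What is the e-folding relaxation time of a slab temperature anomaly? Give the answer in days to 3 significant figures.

4.69 days

Areal heat capacity C = ρ c_p D = 2524 × 1185 × 2.678 = 8.01×10^6 J m⁻² K⁻¹.
Relaxation time τ = C / λ = 8.01×10^6 / 19.76 = 4.05×10^5 s.
In days: 4.05×10^5 s / (86400 s/day) = 4.69 days.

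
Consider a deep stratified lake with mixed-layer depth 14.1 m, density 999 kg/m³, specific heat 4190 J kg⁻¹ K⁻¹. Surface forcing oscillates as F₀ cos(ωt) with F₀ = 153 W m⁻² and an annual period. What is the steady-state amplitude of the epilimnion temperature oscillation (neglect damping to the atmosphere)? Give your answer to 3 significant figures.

13.0 K

Areal heat capacity C = ρ c_p D = 999 × 4190 × 14.1 = 5.90×10^7 J/(m^2 K).
Angular frequency ω = 2π / T = 2π / 3.15×10^7 s = 1.99×10^-7 s⁻¹.
Cω = 5.90×10^7 × 1.99×10^-7 = 11.8 W/(m²·K).
Amplitude A = F₀ / (Cω) = 153 / 11.8 = 13.0 K.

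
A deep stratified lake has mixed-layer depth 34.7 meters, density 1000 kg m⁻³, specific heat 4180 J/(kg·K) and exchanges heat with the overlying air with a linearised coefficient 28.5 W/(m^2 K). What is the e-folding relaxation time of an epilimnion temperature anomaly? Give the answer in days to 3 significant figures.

Areal heat capacity C = ρ c_p D = 1000 × 4180 × 34.7 = 1.45×10^8 J/(m^2 K).
Relaxation time τ = C / λ = 1.45×10^8 / 28.5 = 5.09×10^6 s.
In days: 5.09×10^6 s / (86400 s/day) = 58.9 days.

58.9 days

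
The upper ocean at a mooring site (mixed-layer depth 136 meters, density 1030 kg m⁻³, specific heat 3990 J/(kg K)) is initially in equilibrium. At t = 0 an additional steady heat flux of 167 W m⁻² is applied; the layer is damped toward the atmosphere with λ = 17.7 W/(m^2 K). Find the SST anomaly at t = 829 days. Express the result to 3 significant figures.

Areal heat capacity C = ρ c_p D = 1030 × 3990 × 136 = 5.59×10^8 J/(m^2 K).
τ = C / λ = 5.59×10^8 / 17.7 = 3.16×10^7 s.
Equilibrium anomaly ΔT_eq = F / λ = 167 / 17.7 = 9.44 K.
t = 829 days = 7.16×10^7 s, so t/τ = 2.27.
ΔT(t) = ΔT_eq (1 − e^(−t/τ)) = 9.44 × (1 − e^−2.27) = 8.46 K.

8.46 K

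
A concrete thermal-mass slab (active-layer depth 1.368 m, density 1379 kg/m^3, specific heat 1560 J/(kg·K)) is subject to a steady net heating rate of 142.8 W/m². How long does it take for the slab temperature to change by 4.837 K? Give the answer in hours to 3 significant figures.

27.7 hours

Areal heat capacity C = ρ c_p D = 1379 × 1560 × 1.368 = 2.94×10^6 J/(m²·K).
Time required: Δt = C ΔT / F = 2.94×10^6 × 4.837 / 142.8 = 99700 s.
In hours: 99700 s / (3600 s/hour) = 27.7 hours.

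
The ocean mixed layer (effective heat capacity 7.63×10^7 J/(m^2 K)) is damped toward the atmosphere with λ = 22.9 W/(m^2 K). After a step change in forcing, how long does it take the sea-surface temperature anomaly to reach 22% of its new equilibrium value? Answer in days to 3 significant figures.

9.58 days

Areal heat capacity C = 7.63×10^7 J/(m^2 K) (given).
τ = C / λ = 7.63×10^7 / 22.9 = 3.33×10^6 s.
Fraction reached: 1 − e^(−t/τ) = 0.22 ⇒ t = −τ ln(1 − 0.22) = τ × 0.248.
t = 8.28×10^5 s = 9.58 days.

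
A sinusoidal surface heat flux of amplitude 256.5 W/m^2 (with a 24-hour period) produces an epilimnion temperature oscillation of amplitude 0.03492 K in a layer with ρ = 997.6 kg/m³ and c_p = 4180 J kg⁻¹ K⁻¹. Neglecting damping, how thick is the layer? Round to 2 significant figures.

ω = 2π / 86400 s = 7.27×10^-5 s⁻¹.
Required C = F₀ / (A ω) = 256.5 / (0.03492 × 7.27×10^-5) = 1.01×10^8 J/(m²·K).
D = C / (ρ c_p) = 1.01×10^8 / (997.6 × 4180) = 24.2 m.

24 m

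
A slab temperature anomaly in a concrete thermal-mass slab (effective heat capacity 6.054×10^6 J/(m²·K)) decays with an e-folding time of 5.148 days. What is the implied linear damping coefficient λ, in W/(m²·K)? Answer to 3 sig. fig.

Areal heat capacity C = 6.054×10^6 J/(m²·K) (given).
τ = 5.148 days = 4.45×10^5 s.
λ = C / τ = 6.05×10^6 / 4.45×10^5 = 13.6 W/(m²·K).

13.6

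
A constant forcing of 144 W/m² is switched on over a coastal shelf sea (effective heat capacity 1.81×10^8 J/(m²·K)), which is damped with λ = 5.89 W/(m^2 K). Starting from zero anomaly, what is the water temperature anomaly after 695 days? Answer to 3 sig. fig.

21.0 K

Areal heat capacity C = 1.81×10^8 J/(m²·K) (given).
τ = C / λ = 1.81×10^8 / 5.89 = 3.07×10^7 s.
Equilibrium anomaly ΔT_eq = F / λ = 144 / 5.89 = 24.4 K.
t = 695 days = 6.00×10^7 s, so t/τ = 1.95.
ΔT(t) = ΔT_eq (1 − e^(−t/τ)) = 24.4 × (1 − e^−1.95) = 21.0 K.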